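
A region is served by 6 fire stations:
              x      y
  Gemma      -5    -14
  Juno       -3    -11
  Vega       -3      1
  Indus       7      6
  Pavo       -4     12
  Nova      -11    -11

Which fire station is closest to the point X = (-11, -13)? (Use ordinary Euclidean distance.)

Squared Euclidean distances:
d²(X, Gemma) = (-11−(-5))² + (-13−(-14))² = 36 + 1 = 37
d²(X, Juno) = (-11−(-3))² + (-13−(-11))² = 64 + 4 = 68
d²(X, Vega) = (-11−(-3))² + (-13−1)² = 64 + 196 = 260
d²(X, Indus) = (-11−7)² + (-13−6)² = 324 + 361 = 685
d²(X, Pavo) = (-11−(-4))² + (-13−12)² = 49 + 625 = 674
d²(X, Nova) = (-11−(-11))² + (-13−(-11))² = 0 + 4 = 4
Minimum is at Nova.

Nova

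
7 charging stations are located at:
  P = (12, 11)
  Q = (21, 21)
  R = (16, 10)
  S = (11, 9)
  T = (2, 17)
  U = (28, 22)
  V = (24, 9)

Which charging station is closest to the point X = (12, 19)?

P

Since √ is increasing, it suffices to compare squared distances:
|XP|² = (12−12)² + (19−11)² = 0 + 64 = 64
|XQ|² = (12−21)² + (19−21)² = 81 + 4 = 85
|XR|² = (12−16)² + (19−10)² = 16 + 81 = 97
|XS|² = (12−11)² + (19−9)² = 1 + 100 = 101
|XT|² = (12−2)² + (19−17)² = 100 + 4 = 104
|XU|² = (12−28)² + (19−22)² = 256 + 9 = 265
|XV|² = (12−24)² + (19−9)² = 144 + 100 = 244
P is nearest.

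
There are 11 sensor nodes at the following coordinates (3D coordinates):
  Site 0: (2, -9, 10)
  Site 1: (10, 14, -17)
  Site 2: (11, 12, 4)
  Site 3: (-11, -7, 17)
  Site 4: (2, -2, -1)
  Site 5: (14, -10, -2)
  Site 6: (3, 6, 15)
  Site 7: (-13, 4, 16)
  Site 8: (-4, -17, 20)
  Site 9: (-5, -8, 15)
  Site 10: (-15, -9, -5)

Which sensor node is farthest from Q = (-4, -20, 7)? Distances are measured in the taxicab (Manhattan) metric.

d(Q, Site 0) = |-4−2| + |-20−(-9)| + |7−10| = 6 + 11 + 3 = 20
d(Q, Site 1) = |-4−10| + |-20−14| + |7−(-17)| = 14 + 34 + 24 = 72
d(Q, Site 2) = |-4−11| + |-20−12| + |7−4| = 15 + 32 + 3 = 50
d(Q, Site 3) = |-4−(-11)| + |-20−(-7)| + |7−17| = 7 + 13 + 10 = 30
d(Q, Site 4) = |-4−2| + |-20−(-2)| + |7−(-1)| = 6 + 18 + 8 = 32
d(Q, Site 5) = |-4−14| + |-20−(-10)| + |7−(-2)| = 18 + 10 + 9 = 37
d(Q, Site 6) = |-4−3| + |-20−6| + |7−15| = 7 + 26 + 8 = 41
d(Q, Site 7) = |-4−(-13)| + |-20−4| + |7−16| = 9 + 24 + 9 = 42
d(Q, Site 8) = |-4−(-4)| + |-20−(-17)| + |7−20| = 0 + 3 + 13 = 16
d(Q, Site 9) = |-4−(-5)| + |-20−(-8)| + |7−15| = 1 + 12 + 8 = 21
d(Q, Site 10) = |-4−(-15)| + |-20−(-9)| + |7−(-5)| = 11 + 11 + 12 = 34
The largest is to Site 1.

Site 1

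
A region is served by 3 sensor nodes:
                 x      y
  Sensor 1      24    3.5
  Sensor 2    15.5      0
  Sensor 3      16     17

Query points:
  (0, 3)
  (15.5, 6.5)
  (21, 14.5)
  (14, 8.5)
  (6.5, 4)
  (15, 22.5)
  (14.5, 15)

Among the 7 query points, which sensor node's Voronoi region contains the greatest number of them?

(0, 3) — d² to each: Sensor 1:576.25, Sensor 2:249.25, Sensor 3:452 → nearest is Sensor 2
(15.5, 6.5) — d² to each: Sensor 1:81.25, Sensor 2:42.25, Sensor 3:110.5 → nearest is Sensor 2
(21, 14.5) — d² to each: Sensor 1:130, Sensor 2:240.5, Sensor 3:31.25 → nearest is Sensor 3
(14, 8.5) — d² to each: Sensor 1:125, Sensor 2:74.5, Sensor 3:76.25 → nearest is Sensor 2
(6.5, 4) — d² to each: Sensor 1:306.5, Sensor 2:97, Sensor 3:259.25 → nearest is Sensor 2
(15, 22.5) — d² to each: Sensor 1:442, Sensor 2:506.5, Sensor 3:31.25 → nearest is Sensor 3
(14.5, 15) — d² to each: Sensor 1:222.5, Sensor 2:226, Sensor 3:6.25 → nearest is Sensor 3
Tally — Sensor 2:4, Sensor 3:3. Sensor 2 captures the most (4).

Sensor 2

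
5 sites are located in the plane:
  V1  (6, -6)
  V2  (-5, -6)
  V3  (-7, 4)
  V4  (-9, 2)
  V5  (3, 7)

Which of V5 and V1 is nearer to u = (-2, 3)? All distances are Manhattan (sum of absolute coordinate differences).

V5

d(u,V5) = |-2−3| + |3−7| = 5 + 4 = 9
d(u,V1) = |-2−6| + |3−(-6)| = 8 + 9 = 17
9 < 17, so V5 is closer.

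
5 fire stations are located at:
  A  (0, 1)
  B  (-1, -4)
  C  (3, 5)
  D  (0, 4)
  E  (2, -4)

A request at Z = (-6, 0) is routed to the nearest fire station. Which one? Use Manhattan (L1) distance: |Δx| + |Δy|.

A

d(Z,A) = 6 + 1 = 7
d(Z,B) = 5 + 4 = 9
d(Z,C) = 9 + 5 = 14
d(Z,D) = 6 + 4 = 10
d(Z,E) = 8 + 4 = 12
The smallest is to A, so Z lies in the Voronoi region of A.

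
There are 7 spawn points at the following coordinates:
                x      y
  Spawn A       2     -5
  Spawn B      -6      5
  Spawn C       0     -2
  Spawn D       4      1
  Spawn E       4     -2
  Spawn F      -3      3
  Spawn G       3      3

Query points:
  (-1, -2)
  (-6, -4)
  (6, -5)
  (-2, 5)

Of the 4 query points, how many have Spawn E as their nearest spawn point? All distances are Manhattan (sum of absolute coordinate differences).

(-1, -2) — d to each: Spawn A:6, Spawn B:12, Spawn C:1, Spawn D:8, Spawn E:5, Spawn F:7, Spawn G:9 → nearest is Spawn C
(-6, -4) — d to each: Spawn A:9, Spawn B:9, Spawn C:8, Spawn D:15, Spawn E:12, Spawn F:10, Spawn G:16 → nearest is Spawn C
(6, -5) — d to each: Spawn A:4, Spawn B:22, Spawn C:9, Spawn D:8, Spawn E:5, Spawn F:17, Spawn G:11 → nearest is Spawn A
(-2, 5) — d to each: Spawn A:14, Spawn B:4, Spawn C:9, Spawn D:10, Spawn E:13, Spawn F:3, Spawn G:7 → nearest is Spawn F
0 of the 4 points have Spawn E as nearest.

0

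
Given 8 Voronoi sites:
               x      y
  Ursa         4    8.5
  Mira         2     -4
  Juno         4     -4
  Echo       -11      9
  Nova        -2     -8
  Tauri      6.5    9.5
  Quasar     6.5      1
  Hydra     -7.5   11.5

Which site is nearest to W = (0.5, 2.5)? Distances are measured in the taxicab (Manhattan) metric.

d(W, Ursa) = 3.5 + 6 = 9.5
d(W, Mira) = 1.5 + 6.5 = 8
d(W, Juno) = 3.5 + 6.5 = 10
d(W, Echo) = 11.5 + 6.5 = 18
d(W, Nova) = 2.5 + 10.5 = 13
d(W, Tauri) = 6 + 7 = 13
d(W, Quasar) = 6 + 1.5 = 7.5
d(W, Hydra) = 8 + 9 = 17
Quasar is nearest.

Quasar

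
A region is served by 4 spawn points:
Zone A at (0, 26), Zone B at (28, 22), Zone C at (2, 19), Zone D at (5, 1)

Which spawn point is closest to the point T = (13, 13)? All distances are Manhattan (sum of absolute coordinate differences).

Zone C

d(T, Zone A) = |13−0| + |13−26| = 13 + 13 = 26
d(T, Zone B) = |13−28| + |13−22| = 15 + 9 = 24
d(T, Zone C) = |13−2| + |13−19| = 11 + 6 = 17
d(T, Zone D) = |13−5| + |13−1| = 8 + 12 = 20
Minimum is at Zone C.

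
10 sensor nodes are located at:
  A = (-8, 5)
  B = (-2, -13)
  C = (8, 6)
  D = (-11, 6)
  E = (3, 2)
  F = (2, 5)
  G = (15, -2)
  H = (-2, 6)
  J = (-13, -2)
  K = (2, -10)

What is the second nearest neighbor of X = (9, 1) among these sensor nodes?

E

Since √ is increasing, it suffices to compare squared distances:
|XA|² = (9−(-8))² + (1−5)² = 289 + 16 = 305
|XB|² = (9−(-2))² + (1−(-13))² = 121 + 196 = 317
|XC|² = (9−8)² + (1−6)² = 1 + 25 = 26
|XD|² = (9−(-11))² + (1−6)² = 400 + 25 = 425
|XE|² = (9−3)² + (1−2)² = 36 + 1 = 37
|XF|² = (9−2)² + (1−5)² = 49 + 16 = 65
|XG|² = (9−15)² + (1−(-2))² = 36 + 9 = 45
|XH|² = (9−(-2))² + (1−6)² = 121 + 25 = 146
|XJ|² = (9−(-13))² + (1−(-2))² = 484 + 9 = 493
|XK|² = (9−2)² + (1−(-10))² = 49 + 121 = 170
Sorted ascending: C, E, G, … — the second-nearest is E.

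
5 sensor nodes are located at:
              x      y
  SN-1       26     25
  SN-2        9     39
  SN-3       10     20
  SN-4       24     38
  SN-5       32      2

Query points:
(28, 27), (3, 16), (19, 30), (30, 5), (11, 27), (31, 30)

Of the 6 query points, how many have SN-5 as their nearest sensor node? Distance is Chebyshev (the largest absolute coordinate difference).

(28, 27) — d to each: SN-1:2, SN-2:19, SN-3:18, SN-4:11, SN-5:25 → nearest is SN-1
(3, 16) — d to each: SN-1:23, SN-2:23, SN-3:7, SN-4:22, SN-5:29 → nearest is SN-3
(19, 30) — d to each: SN-1:7, SN-2:10, SN-3:10, SN-4:8, SN-5:28 → nearest is SN-1
(30, 5) — d to each: SN-1:20, SN-2:34, SN-3:20, SN-4:33, SN-5:3 → nearest is SN-5
(11, 27) — d to each: SN-1:15, SN-2:12, SN-3:7, SN-4:13, SN-5:25 → nearest is SN-3
(31, 30) — d to each: SN-1:5, SN-2:22, SN-3:21, SN-4:8, SN-5:28 → nearest is SN-1
1 of the 6 points has SN-5 as nearest.

1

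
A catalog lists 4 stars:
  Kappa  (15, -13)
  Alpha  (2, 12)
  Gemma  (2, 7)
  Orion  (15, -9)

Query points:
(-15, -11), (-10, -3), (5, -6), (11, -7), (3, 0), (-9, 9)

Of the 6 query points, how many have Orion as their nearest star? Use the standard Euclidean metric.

(-15, -11) — d² to each: Kappa:904, Alpha:818, Gemma:613, Orion:904 → nearest is Gemma
(-10, -3) — d² to each: Kappa:725, Alpha:369, Gemma:244, Orion:661 → nearest is Gemma
(5, -6) — d² to each: Kappa:149, Alpha:333, Gemma:178, Orion:109 → nearest is Orion
(11, -7) — d² to each: Kappa:52, Alpha:442, Gemma:277, Orion:20 → nearest is Orion
(3, 0) — d² to each: Kappa:313, Alpha:145, Gemma:50, Orion:225 → nearest is Gemma
(-9, 9) — d² to each: Kappa:1060, Alpha:130, Gemma:125, Orion:900 → nearest is Gemma
2 of the 6 points have Orion as nearest.

2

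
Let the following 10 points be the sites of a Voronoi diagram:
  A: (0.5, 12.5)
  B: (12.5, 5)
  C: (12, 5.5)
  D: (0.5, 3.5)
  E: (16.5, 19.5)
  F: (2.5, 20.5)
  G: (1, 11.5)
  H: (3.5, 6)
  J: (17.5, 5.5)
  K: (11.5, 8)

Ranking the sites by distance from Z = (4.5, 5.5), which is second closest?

D

Since √ is increasing, it suffices to compare squared distances:
|ZA|² = 16 + 49 = 65
|ZB|² = 64 + 0.25 = 64.25
|ZC|² = 56.25 + 0 = 56.25
|ZD|² = 16 + 4 = 20
|ZE|² = 144 + 196 = 340
|ZF|² = 4 + 225 = 229
|ZG|² = 12.25 + 36 = 48.25
|ZH|² = 1 + 0.25 = 1.25
|ZJ|² = 169 + 0 = 169
|ZK|² = 49 + 6.25 = 55.25
Sorted ascending: H, D, G, … — the second-nearest is D.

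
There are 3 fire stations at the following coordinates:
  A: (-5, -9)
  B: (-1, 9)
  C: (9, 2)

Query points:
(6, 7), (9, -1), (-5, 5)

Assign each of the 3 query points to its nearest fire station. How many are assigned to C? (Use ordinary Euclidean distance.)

2

(6, 7) — d² to each: A:377, B:53, C:34 → nearest is C
(9, -1) — d² to each: A:260, B:200, C:9 → nearest is C
(-5, 5) — d² to each: A:196, B:32, C:205 → nearest is B
2 of the 3 points have C as nearest.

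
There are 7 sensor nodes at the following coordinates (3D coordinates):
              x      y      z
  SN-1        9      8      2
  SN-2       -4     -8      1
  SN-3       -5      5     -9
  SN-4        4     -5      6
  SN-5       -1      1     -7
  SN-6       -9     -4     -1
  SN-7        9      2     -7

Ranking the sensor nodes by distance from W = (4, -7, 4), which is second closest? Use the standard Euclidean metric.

SN-2

Compare squared distances (the ordering matches that of the actual distances):
d²(W, SN-1) = (4−9)² + (-7−8)² + (4−2)² = 25 + 225 + 4 = 254
d²(W, SN-2) = (4−(-4))² + (-7−(-8))² + (4−1)² = 64 + 1 + 9 = 74
d²(W, SN-3) = (4−(-5))² + (-7−5)² + (4−(-9))² = 81 + 144 + 169 = 394
d²(W, SN-4) = (4−4)² + (-7−(-5))² + (4−6)² = 0 + 4 + 4 = 8
d²(W, SN-5) = (4−(-1))² + (-7−1)² + (4−(-7))² = 25 + 64 + 121 = 210
d²(W, SN-6) = (4−(-9))² + (-7−(-4))² + (4−(-1))² = 169 + 9 + 25 = 203
d²(W, SN-7) = (4−9)² + (-7−2)² + (4−(-7))² = 25 + 81 + 121 = 227
Sorted ascending: SN-4, SN-2, SN-6, … — the second-nearest is SN-2.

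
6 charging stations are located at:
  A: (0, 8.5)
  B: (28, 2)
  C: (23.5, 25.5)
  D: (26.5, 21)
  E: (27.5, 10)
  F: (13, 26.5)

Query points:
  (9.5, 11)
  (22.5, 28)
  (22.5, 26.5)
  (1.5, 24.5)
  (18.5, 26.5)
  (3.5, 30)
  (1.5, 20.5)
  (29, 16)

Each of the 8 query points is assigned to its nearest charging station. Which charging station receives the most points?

C

(9.5, 11) — d² to each: A:96.5, B:423.25, C:406.25, D:389, E:325, F:252.5 → nearest is A
(22.5, 28) — d² to each: A:886.5, B:706.25, C:7.25, D:65, E:349, F:92.5 → nearest is C
(22.5, 26.5) — d² to each: A:830.25, B:630.5, C:2, D:46.25, E:297.25, F:90.25 → nearest is C
(1.5, 24.5) — d² to each: A:258.25, B:1208.5, C:485, D:637.25, E:886.25, F:136.25 → nearest is F
(18.5, 26.5) — d² to each: A:666.25, B:690.5, C:26, D:94.25, E:353.25, F:30.25 → nearest is C
(3.5, 30) — d² to each: A:474.5, B:1384.25, C:420.25, D:610, E:976, F:102.5 → nearest is F
(1.5, 20.5) — d² to each: A:146.25, B:1044.5, C:509, D:625.25, E:786.25, F:168.25 → nearest is A
(29, 16) — d² to each: A:897.25, B:197, C:120.5, D:31.25, E:38.25, F:366.25 → nearest is D
Tally — A:2, C:3, D:1, F:2. C captures the most (3).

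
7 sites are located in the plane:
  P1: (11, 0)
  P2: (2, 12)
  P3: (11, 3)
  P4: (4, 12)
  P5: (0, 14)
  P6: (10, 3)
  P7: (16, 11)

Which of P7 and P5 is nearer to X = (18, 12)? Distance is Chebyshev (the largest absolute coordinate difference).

P7

d(X,P7) = max(2, 1) = 2
d(X,P5) = max(18, 2) = 18
2 < 18, so P7 is closer.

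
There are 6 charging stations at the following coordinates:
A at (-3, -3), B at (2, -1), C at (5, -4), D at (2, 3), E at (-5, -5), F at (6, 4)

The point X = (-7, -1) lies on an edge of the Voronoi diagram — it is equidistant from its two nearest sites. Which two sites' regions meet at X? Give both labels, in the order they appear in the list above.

A and E

Squared distances from X to each site:
|XA|² = (-7−(-3))² + (-1−(-3))² = 16 + 4 = 20
|XB|² = (-7−2)² + (-1−(-1))² = 81 + 0 = 81
|XC|² = (-7−5)² + (-1−(-4))² = 144 + 9 = 153
|XD|² = (-7−2)² + (-1−3)² = 81 + 16 = 97
|XE|² = (-7−(-5))² + (-1−(-5))² = 4 + 16 = 20
|XF|² = (-7−6)² + (-1−4)² = 169 + 25 = 194
X is equidistant from A and E (both at squared distance 20), and every other site is strictly farther — so X lies on the A–E Voronoi edge.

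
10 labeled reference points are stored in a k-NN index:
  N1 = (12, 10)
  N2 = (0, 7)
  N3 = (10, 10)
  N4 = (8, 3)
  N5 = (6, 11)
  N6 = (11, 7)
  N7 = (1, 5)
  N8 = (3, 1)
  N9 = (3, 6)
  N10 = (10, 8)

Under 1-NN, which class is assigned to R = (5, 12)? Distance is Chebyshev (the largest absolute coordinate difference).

d(R,N1) = max(7, 2) = 7
d(R,N2) = max(5, 5) = 5
d(R,N3) = max(5, 2) = 5
d(R,N4) = max(3, 9) = 9
d(R,N5) = max(1, 1) = 1
d(R,N6) = max(6, 5) = 6
d(R,N7) = max(4, 7) = 7
d(R,N8) = max(2, 11) = 11
d(R,N9) = max(2, 6) = 6
d(R, N10) = max(5, 4) = 5
N5 is nearest.

N5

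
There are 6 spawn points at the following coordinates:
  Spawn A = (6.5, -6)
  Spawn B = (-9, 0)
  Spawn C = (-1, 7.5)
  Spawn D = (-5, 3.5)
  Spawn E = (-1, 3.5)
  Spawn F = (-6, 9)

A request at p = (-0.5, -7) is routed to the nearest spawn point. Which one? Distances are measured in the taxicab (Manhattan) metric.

Spawn A

d(p, Spawn A) = |-0.5−6.5| + |-7−(-6)| = 7 + 1 = 8
d(p, Spawn B) = |-0.5−(-9)| + |-7−0| = 8.5 + 7 = 15.5
d(p, Spawn C) = |-0.5−(-1)| + |-7−7.5| = 0.5 + 14.5 = 15
d(p, Spawn D) = |-0.5−(-5)| + |-7−3.5| = 4.5 + 10.5 = 15
d(p, Spawn E) = |-0.5−(-1)| + |-7−3.5| = 0.5 + 10.5 = 11
d(p, Spawn F) = |-0.5−(-6)| + |-7−9| = 5.5 + 16 = 21.5
Minimum is at Spawn A.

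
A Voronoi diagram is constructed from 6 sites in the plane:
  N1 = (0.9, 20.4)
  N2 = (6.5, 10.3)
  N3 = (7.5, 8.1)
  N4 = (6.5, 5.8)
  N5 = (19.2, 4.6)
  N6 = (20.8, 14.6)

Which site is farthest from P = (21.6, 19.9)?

Compare squared distances (the ordering matches that of the actual distances):
|PN1|² = (21.6−0.9)² + (19.9−20.4)² = 428.49 + 0.25 = 428.74
|PN2|² = (21.6−6.5)² + (19.9−10.3)² = 228.01 + 92.16 = 320.17
|PN3|² = (21.6−7.5)² + (19.9−8.1)² = 198.81 + 139.24 = 338.05
|PN4|² = (21.6−6.5)² + (19.9−5.8)² = 228.01 + 198.81 = 426.82
|PN5|² = (21.6−19.2)² + (19.9−4.6)² = 5.76 + 234.09 = 239.85
|PN6|² = (21.6−20.8)² + (19.9−14.6)² = 0.64 + 28.09 = 28.73
The largest is to N1.

N1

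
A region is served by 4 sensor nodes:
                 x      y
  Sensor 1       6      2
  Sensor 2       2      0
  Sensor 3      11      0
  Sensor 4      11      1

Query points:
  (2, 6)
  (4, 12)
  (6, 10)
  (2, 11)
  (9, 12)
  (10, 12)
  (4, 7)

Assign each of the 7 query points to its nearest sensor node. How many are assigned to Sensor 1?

7

(2, 6) — d² to each: Sensor 1:32, Sensor 2:36, Sensor 3:117, Sensor 4:106 → nearest is Sensor 1
(4, 12) — d² to each: Sensor 1:104, Sensor 2:148, Sensor 3:193, Sensor 4:170 → nearest is Sensor 1
(6, 10) — d² to each: Sensor 1:64, Sensor 2:116, Sensor 3:125, Sensor 4:106 → nearest is Sensor 1
(2, 11) — d² to each: Sensor 1:97, Sensor 2:121, Sensor 3:202, Sensor 4:181 → nearest is Sensor 1
(9, 12) — d² to each: Sensor 1:109, Sensor 2:193, Sensor 3:148, Sensor 4:125 → nearest is Sensor 1
(10, 12) — d² to each: Sensor 1:116, Sensor 2:208, Sensor 3:145, Sensor 4:122 → nearest is Sensor 1
(4, 7) — d² to each: Sensor 1:29, Sensor 2:53, Sensor 3:98, Sensor 4:85 → nearest is Sensor 1
7 of the 7 points have Sensor 1 as nearest.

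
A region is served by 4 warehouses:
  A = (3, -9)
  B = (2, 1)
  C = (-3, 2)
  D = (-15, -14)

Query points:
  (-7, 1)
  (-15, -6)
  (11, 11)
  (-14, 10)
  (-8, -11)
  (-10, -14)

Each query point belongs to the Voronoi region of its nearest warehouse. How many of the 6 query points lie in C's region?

(-7, 1) — d² to each: A:200, B:81, C:17, D:289 → nearest is C
(-15, -6) — d² to each: A:333, B:338, C:208, D:64 → nearest is D
(11, 11) — d² to each: A:464, B:181, C:277, D:1301 → nearest is B
(-14, 10) — d² to each: A:650, B:337, C:185, D:577 → nearest is C
(-8, -11) — d² to each: A:125, B:244, C:194, D:58 → nearest is D
(-10, -14) — d² to each: A:194, B:369, C:305, D:25 → nearest is D
2 of the 6 points have C as nearest.

2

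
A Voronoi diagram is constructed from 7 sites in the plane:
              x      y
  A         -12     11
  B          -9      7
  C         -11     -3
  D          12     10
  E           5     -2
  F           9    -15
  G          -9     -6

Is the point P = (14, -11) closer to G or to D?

Compare squared distances:
|PG|² = (14−(-9))² + (-11−(-6))² = 529 + 25 = 554
|PD|² = (14−12)² + (-11−10)² = 4 + 441 = 445
554 > 445, so D is closer.

D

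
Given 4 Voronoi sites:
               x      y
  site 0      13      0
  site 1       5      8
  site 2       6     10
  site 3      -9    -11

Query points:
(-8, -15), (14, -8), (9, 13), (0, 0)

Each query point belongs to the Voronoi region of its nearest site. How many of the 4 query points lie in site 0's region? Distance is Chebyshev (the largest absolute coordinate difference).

(-8, -15) — d to each: site 0:21, site 1:23, site 2:25, site 3:4 → nearest is site 3
(14, -8) — d to each: site 0:8, site 1:16, site 2:18, site 3:23 → nearest is site 0
(9, 13) — d to each: site 0:13, site 1:5, site 2:3, site 3:24 → nearest is site 2
(0, 0) — d to each: site 0:13, site 1:8, site 2:10, site 3:11 → nearest is site 1
1 of the 4 points has site 0 as nearest.

1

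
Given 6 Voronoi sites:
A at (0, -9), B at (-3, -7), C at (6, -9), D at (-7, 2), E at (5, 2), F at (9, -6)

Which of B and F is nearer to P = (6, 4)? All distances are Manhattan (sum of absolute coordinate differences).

F

d(P,B) = |6−(-3)| + |4−(-7)| = 9 + 11 = 20
d(P,F) = |6−9| + |4−(-6)| = 3 + 10 = 13
20 > 13, so F is closer.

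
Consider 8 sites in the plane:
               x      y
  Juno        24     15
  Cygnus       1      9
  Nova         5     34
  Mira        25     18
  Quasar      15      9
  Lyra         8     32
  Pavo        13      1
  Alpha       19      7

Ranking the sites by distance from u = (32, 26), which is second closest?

Compare squared distances (the ordering matches that of the actual distances):
d²(u, Juno) = 64 + 121 = 185
d²(u, Cygnus) = 961 + 289 = 1250
d²(u, Nova) = 729 + 64 = 793
d²(u, Mira) = 49 + 64 = 113
d²(u, Quasar) = 289 + 289 = 578
d²(u, Lyra) = 576 + 36 = 612
d²(u, Pavo) = 361 + 625 = 986
d²(u, Alpha) = 169 + 361 = 530
Sorted ascending: Mira, Juno, Alpha, … — the second-nearest is Juno.

Juno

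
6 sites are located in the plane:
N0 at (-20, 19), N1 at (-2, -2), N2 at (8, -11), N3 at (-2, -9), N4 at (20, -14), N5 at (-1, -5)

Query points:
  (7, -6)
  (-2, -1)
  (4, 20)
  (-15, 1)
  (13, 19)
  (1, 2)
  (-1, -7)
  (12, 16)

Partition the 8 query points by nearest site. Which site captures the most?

N1

(7, -6) — d² to each: N0:1354, N1:97, N2:26, N3:90, N4:233, N5:65 → nearest is N2
(-2, -1) — d² to each: N0:724, N1:1, N2:200, N3:64, N4:653, N5:17 → nearest is N1
(4, 20) — d² to each: N0:577, N1:520, N2:977, N3:877, N4:1412, N5:650 → nearest is N1
(-15, 1) — d² to each: N0:349, N1:178, N2:673, N3:269, N4:1450, N5:232 → nearest is N1
(13, 19) — d² to each: N0:1089, N1:666, N2:925, N3:1009, N4:1138, N5:772 → nearest is N1
(1, 2) — d² to each: N0:730, N1:25, N2:218, N3:130, N4:617, N5:53 → nearest is N1
(-1, -7) — d² to each: N0:1037, N1:26, N2:97, N3:5, N4:490, N5:4 → nearest is N5
(12, 16) — d² to each: N0:1033, N1:520, N2:745, N3:821, N4:964, N5:610 → nearest is N1
Tally — N1:6, N2:1, N5:1. N1 captures the most (6).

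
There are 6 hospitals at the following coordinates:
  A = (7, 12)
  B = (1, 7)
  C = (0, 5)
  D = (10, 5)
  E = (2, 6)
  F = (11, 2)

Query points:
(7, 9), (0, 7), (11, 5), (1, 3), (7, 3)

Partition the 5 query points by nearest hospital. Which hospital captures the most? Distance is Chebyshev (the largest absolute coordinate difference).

D

(7, 9) — d to each: A:3, B:6, C:7, D:4, E:5, F:7 → nearest is A
(0, 7) — d to each: A:7, B:1, C:2, D:10, E:2, F:11 → nearest is B
(11, 5) — d to each: A:7, B:10, C:11, D:1, E:9, F:3 → nearest is D
(1, 3) — d to each: A:9, B:4, C:2, D:9, E:3, F:10 → nearest is C
(7, 3) — d to each: A:9, B:6, C:7, D:3, E:5, F:4 → nearest is D
Tally — A:1, B:1, C:1, D:2. D captures the most (2).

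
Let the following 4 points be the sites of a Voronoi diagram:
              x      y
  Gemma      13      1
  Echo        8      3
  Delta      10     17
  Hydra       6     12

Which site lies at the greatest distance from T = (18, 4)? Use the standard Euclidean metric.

Since √ is increasing, it suffices to compare squared distances:
d²(T, Gemma) = (18−13)² + (4−1)² = 25 + 9 = 34
d²(T, Echo) = (18−8)² + (4−3)² = 100 + 1 = 101
d²(T, Delta) = (18−10)² + (4−17)² = 64 + 169 = 233
d²(T, Hydra) = (18−6)² + (4−12)² = 144 + 64 = 208
The largest is to Delta.

Delta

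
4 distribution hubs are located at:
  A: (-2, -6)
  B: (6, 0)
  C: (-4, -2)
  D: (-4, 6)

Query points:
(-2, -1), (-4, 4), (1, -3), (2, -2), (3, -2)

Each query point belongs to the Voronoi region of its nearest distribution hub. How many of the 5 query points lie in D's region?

(-2, -1) — d² to each: A:25, B:65, C:5, D:53 → nearest is C
(-4, 4) — d² to each: A:104, B:116, C:36, D:4 → nearest is D
(1, -3) — d² to each: A:18, B:34, C:26, D:106 → nearest is A
(2, -2) — d² to each: A:32, B:20, C:36, D:100 → nearest is B
(3, -2) — d² to each: A:41, B:13, C:49, D:113 → nearest is B
1 of the 5 points has D as nearest.

1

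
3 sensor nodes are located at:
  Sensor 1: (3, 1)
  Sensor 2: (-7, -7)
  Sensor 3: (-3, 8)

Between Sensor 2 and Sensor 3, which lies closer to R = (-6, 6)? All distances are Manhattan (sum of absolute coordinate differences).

d(R, Sensor 2) = |-6−(-7)| + |6−(-7)| = 1 + 13 = 14
d(R, Sensor 3) = |-6−(-3)| + |6−8| = 3 + 2 = 5
14 > 5, so Sensor 3 is closer.

Sensor 3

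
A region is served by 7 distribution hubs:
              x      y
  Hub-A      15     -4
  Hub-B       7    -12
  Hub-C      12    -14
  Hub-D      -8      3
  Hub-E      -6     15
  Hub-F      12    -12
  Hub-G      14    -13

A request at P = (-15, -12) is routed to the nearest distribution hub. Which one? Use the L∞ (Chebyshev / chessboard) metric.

d(P, Hub-A) = max(30, 8) = 30
d(P, Hub-B) = max(22, 0) = 22
d(P, Hub-C) = max(27, 2) = 27
d(P, Hub-D) = max(7, 15) = 15
d(P, Hub-E) = max(9, 27) = 27
d(P, Hub-F) = max(27, 0) = 27
d(P, Hub-G) = max(29, 1) = 29
Hub-D is nearest.

Hub-D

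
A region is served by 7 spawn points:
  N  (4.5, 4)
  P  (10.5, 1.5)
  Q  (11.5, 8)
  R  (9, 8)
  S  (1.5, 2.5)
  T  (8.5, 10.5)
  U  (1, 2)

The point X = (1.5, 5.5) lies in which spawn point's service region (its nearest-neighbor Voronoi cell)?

Since √ is increasing, it suffices to compare squared distances:
|XN|² = (1.5−4.5)² + (5.5−4)² = 9 + 2.25 = 11.25
|XP|² = (1.5−10.5)² + (5.5−1.5)² = 81 + 16 = 97
|XQ|² = (1.5−11.5)² + (5.5−8)² = 100 + 6.25 = 106.25
|XR|² = (1.5−9)² + (5.5−8)² = 56.25 + 6.25 = 62.5
|XS|² = (1.5−1.5)² + (5.5−2.5)² = 0 + 9 = 9
|XT|² = (1.5−8.5)² + (5.5−10.5)² = 49 + 25 = 74
|XU|² = (1.5−1)² + (5.5−2)² = 0.25 + 12.25 = 12.5
The smallest is to S, so X lies in the Voronoi region of S.

S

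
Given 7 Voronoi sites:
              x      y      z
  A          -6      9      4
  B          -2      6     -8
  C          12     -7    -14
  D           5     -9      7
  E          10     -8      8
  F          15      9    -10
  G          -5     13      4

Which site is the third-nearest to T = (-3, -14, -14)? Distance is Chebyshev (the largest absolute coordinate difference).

D

d(T,A) = max(3, 23, 18) = 23
d(T,B) = max(1, 20, 6) = 20
d(T,C) = max(15, 7, 0) = 15
d(T,D) = max(8, 5, 21) = 21
d(T,E) = max(13, 6, 22) = 22
d(T,F) = max(18, 23, 4) = 23
d(T,G) = max(2, 27, 18) = 27
Sorted ascending: C, B, D, E, … — the third-nearest is D.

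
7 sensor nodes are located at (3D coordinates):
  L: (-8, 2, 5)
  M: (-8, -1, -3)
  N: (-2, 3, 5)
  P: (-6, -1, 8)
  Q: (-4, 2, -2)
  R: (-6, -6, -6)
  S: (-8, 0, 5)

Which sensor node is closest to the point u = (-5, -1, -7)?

M

Since √ is increasing, it suffices to compare squared distances:
|uL|² = (-5−(-8))² + (-1−2)² + (-7−5)² = 9 + 9 + 144 = 162
|uM|² = (-5−(-8))² + (-1−(-1))² + (-7−(-3))² = 9 + 0 + 16 = 25
|uN|² = (-5−(-2))² + (-1−3)² + (-7−5)² = 9 + 16 + 144 = 169
|uP|² = (-5−(-6))² + (-1−(-1))² + (-7−8)² = 1 + 0 + 225 = 226
|uQ|² = (-5−(-4))² + (-1−2)² + (-7−(-2))² = 1 + 9 + 25 = 35
|uR|² = (-5−(-6))² + (-1−(-6))² + (-7−(-6))² = 1 + 25 + 1 = 27
|uS|² = (-5−(-8))² + (-1−0)² + (-7−5)² = 9 + 1 + 144 = 154
M is nearest.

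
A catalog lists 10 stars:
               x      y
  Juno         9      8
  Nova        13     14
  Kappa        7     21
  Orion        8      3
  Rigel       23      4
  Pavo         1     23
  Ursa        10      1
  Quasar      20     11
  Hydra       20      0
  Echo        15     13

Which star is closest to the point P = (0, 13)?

Pavo

Compare squared distances (the ordering matches that of the actual distances):
d²(P, Juno) = (0−9)² + (13−8)² = 81 + 25 = 106
d²(P, Nova) = (0−13)² + (13−14)² = 169 + 1 = 170
d²(P, Kappa) = (0−7)² + (13−21)² = 49 + 64 = 113
d²(P, Orion) = (0−8)² + (13−3)² = 64 + 100 = 164
d²(P, Rigel) = (0−23)² + (13−4)² = 529 + 81 = 610
d²(P, Pavo) = (0−1)² + (13−23)² = 1 + 100 = 101
d²(P, Ursa) = (0−10)² + (13−1)² = 100 + 144 = 244
d²(P, Quasar) = (0−20)² + (13−11)² = 400 + 4 = 404
d²(P, Hydra) = (0−20)² + (13−0)² = 400 + 169 = 569
d²(P, Echo) = (0−15)² + (13−13)² = 225 + 0 = 225
The smallest is to Pavo, so P lies in the Voronoi region of Pavo.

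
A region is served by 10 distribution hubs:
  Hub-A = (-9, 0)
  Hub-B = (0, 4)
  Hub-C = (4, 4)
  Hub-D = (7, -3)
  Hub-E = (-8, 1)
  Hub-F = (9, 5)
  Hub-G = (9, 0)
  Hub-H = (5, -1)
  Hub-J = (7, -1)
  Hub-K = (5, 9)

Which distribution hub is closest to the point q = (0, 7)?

Compare squared distances (the ordering matches that of the actual distances):
d²(q, Hub-A) = (0−(-9))² + (7−0)² = 81 + 49 = 130
d²(q, Hub-B) = (0−0)² + (7−4)² = 0 + 9 = 9
d²(q, Hub-C) = (0−4)² + (7−4)² = 16 + 9 = 25
d²(q, Hub-D) = (0−7)² + (7−(-3))² = 49 + 100 = 149
d²(q, Hub-E) = (0−(-8))² + (7−1)² = 64 + 36 = 100
d²(q, Hub-F) = (0−9)² + (7−5)² = 81 + 4 = 85
d²(q, Hub-G) = (0−9)² + (7−0)² = 81 + 49 = 130
d²(q, Hub-H) = (0−5)² + (7−(-1))² = 25 + 64 = 89
d²(q, Hub-J) = (0−7)² + (7−(-1))² = 49 + 64 = 113
d²(q, Hub-K) = (0−5)² + (7−9)² = 25 + 4 = 29
Minimum is at Hub-B.

Hub-B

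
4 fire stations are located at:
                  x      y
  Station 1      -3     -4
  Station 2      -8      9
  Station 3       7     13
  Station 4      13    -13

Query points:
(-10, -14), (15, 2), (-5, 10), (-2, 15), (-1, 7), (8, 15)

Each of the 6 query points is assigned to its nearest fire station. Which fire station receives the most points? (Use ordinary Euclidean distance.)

(-10, -14) — d² to each: Station 1:149, Station 2:533, Station 3:1018, Station 4:530 → nearest is Station 1
(15, 2) — d² to each: Station 1:360, Station 2:578, Station 3:185, Station 4:229 → nearest is Station 3
(-5, 10) — d² to each: Station 1:200, Station 2:10, Station 3:153, Station 4:853 → nearest is Station 2
(-2, 15) — d² to each: Station 1:362, Station 2:72, Station 3:85, Station 4:1009 → nearest is Station 2
(-1, 7) — d² to each: Station 1:125, Station 2:53, Station 3:100, Station 4:596 → nearest is Station 2
(8, 15) — d² to each: Station 1:482, Station 2:292, Station 3:5, Station 4:809 → nearest is Station 3
Tally — Station 1:1, Station 2:3, Station 3:2. Station 2 captures the most (3).

Station 2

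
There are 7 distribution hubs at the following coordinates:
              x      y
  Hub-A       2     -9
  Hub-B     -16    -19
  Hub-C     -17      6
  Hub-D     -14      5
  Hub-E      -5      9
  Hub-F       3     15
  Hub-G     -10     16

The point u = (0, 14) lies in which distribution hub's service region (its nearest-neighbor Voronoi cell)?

Squared Euclidean distances:
d²(u, Hub-A) = 4 + 529 = 533
d²(u, Hub-B) = 256 + 1089 = 1345
d²(u, Hub-C) = 289 + 64 = 353
d²(u, Hub-D) = 196 + 81 = 277
d²(u, Hub-E) = 25 + 25 = 50
d²(u, Hub-F) = 9 + 1 = 10
d²(u, Hub-G) = 100 + 4 = 104
Hub-F is nearest.

Hub-F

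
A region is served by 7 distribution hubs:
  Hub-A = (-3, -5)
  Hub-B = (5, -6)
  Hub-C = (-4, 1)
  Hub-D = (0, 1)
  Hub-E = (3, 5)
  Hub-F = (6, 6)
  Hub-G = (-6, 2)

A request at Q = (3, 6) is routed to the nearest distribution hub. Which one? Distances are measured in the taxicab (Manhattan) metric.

d(Q, Hub-A) = |3−(-3)| + |6−(-5)| = 6 + 11 = 17
d(Q, Hub-B) = |3−5| + |6−(-6)| = 2 + 12 = 14
d(Q, Hub-C) = |3−(-4)| + |6−1| = 7 + 5 = 12
d(Q, Hub-D) = |3−0| + |6−1| = 3 + 5 = 8
d(Q, Hub-E) = |3−3| + |6−5| = 0 + 1 = 1
d(Q, Hub-F) = |3−6| + |6−6| = 3 + 0 = 3
d(Q, Hub-G) = |3−(-6)| + |6−2| = 9 + 4 = 13
Minimum is at Hub-E.

Hub-E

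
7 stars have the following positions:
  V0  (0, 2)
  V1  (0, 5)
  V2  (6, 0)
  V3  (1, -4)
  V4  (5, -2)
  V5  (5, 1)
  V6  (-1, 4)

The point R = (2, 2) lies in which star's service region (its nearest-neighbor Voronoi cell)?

Since √ is increasing, it suffices to compare squared distances:
|RV0|² = (2−0)² + (2−2)² = 4 + 0 = 4
|RV1|² = (2−0)² + (2−5)² = 4 + 9 = 13
|RV2|² = (2−6)² + (2−0)² = 16 + 4 = 20
|RV3|² = (2−1)² + (2−(-4))² = 1 + 36 = 37
|RV4|² = (2−5)² + (2−(-2))² = 9 + 16 = 25
|RV5|² = (2−5)² + (2−1)² = 9 + 1 = 10
|RV6|² = (2−(-1))² + (2−4)² = 9 + 4 = 13
The smallest is to V0, so R lies in the Voronoi region of V0.

V0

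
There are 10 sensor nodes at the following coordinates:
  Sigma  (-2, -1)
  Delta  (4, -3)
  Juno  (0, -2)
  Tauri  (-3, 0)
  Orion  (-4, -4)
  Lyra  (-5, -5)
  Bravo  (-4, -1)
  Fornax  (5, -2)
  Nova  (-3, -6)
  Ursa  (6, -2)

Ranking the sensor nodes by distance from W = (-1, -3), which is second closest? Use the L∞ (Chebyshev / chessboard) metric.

Sigma

d(W, Sigma) = max(1, 2) = 2
d(W, Delta) = max(5, 0) = 5
d(W, Juno) = max(1, 1) = 1
d(W, Tauri) = max(2, 3) = 3
d(W, Orion) = max(3, 1) = 3
d(W, Lyra) = max(4, 2) = 4
d(W, Bravo) = max(3, 2) = 3
d(W, Fornax) = max(6, 1) = 6
d(W, Nova) = max(2, 3) = 3
d(W, Ursa) = max(7, 1) = 7
Sorted ascending: Juno, Sigma, Tauri, … — the second-nearest is Sigma.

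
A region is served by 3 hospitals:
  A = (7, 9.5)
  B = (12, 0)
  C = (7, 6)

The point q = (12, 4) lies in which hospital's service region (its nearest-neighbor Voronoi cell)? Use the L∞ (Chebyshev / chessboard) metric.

d(q,A) = max(5, 5.5) = 5.5
d(q,B) = max(0, 4) = 4
d(q,C) = max(5, 2) = 5
Minimum is at B.

B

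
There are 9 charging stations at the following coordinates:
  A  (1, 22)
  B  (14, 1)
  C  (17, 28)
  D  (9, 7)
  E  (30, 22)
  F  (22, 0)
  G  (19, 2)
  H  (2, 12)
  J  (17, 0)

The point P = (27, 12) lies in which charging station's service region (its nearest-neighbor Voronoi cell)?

Compare squared distances (the ordering matches that of the actual distances):
|PA|² = (27−1)² + (12−22)² = 676 + 100 = 776
|PB|² = (27−14)² + (12−1)² = 169 + 121 = 290
|PC|² = (27−17)² + (12−28)² = 100 + 256 = 356
|PD|² = (27−9)² + (12−7)² = 324 + 25 = 349
|PE|² = (27−30)² + (12−22)² = 9 + 100 = 109
|PF|² = (27−22)² + (12−0)² = 25 + 144 = 169
|PG|² = (27−19)² + (12−2)² = 64 + 100 = 164
|PH|² = (27−2)² + (12−12)² = 625 + 0 = 625
|PJ|² = (27−17)² + (12−0)² = 100 + 144 = 244
The smallest is to E, so P lies in the Voronoi region of E.

E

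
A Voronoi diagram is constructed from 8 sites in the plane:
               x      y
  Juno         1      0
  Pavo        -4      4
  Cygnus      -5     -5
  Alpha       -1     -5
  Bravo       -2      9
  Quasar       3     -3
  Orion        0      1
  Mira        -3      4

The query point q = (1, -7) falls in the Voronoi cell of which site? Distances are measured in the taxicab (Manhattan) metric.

d(q, Juno) = 0 + 7 = 7
d(q, Pavo) = 5 + 11 = 16
d(q, Cygnus) = 6 + 2 = 8
d(q, Alpha) = 2 + 2 = 4
d(q, Bravo) = 3 + 16 = 19
d(q, Quasar) = 2 + 4 = 6
d(q, Orion) = 1 + 8 = 9
d(q, Mira) = 4 + 11 = 15
The smallest is to Alpha, so q lies in the Voronoi region of Alpha.

Alpha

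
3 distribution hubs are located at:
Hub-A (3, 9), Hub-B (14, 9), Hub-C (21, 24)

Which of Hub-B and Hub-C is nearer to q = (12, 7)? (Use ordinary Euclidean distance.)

Hub-B

Compare squared distances:
d²(q, Hub-B) = (12−14)² + (7−9)² = 4 + 4 = 8
d²(q, Hub-C) = (12−21)² + (7−24)² = 81 + 289 = 370
8 < 370, so Hub-B is closer.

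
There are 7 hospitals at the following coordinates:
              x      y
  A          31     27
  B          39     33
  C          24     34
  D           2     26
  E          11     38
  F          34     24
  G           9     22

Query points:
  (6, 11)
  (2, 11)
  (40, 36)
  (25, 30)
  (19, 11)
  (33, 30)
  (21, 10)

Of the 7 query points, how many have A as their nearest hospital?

(6, 11) — d² to each: A:881, B:1573, C:853, D:241, E:754, F:953, G:130 → nearest is G
(2, 11) — d² to each: A:1097, B:1853, C:1013, D:225, E:810, F:1193, G:170 → nearest is G
(40, 36) — d² to each: A:162, B:10, C:260, D:1544, E:845, F:180, G:1157 → nearest is B
(25, 30) — d² to each: A:45, B:205, C:17, D:545, E:260, F:117, G:320 → nearest is C
(19, 11) — d² to each: A:400, B:884, C:554, D:514, E:793, F:394, G:221 → nearest is G
(33, 30) — d² to each: A:13, B:45, C:97, D:977, E:548, F:37, G:640 → nearest is A
(21, 10) — d² to each: A:389, B:853, C:585, D:617, E:884, F:365, G:288 → nearest is G
1 of the 7 points has A as nearest.

1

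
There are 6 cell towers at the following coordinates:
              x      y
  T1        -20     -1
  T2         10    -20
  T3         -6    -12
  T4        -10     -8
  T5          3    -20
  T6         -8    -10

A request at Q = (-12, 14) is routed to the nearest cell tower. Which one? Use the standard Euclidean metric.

Since √ is increasing, it suffices to compare squared distances:
|QT1|² = (-12−(-20))² + (14−(-1))² = 64 + 225 = 289
|QT2|² = (-12−10)² + (14−(-20))² = 484 + 1156 = 1640
|QT3|² = (-12−(-6))² + (14−(-12))² = 36 + 676 = 712
|QT4|² = (-12−(-10))² + (14−(-8))² = 4 + 484 = 488
|QT5|² = (-12−3)² + (14−(-20))² = 225 + 1156 = 1381
|QT6|² = (-12−(-8))² + (14−(-10))² = 16 + 576 = 592
T1 is nearest.

T1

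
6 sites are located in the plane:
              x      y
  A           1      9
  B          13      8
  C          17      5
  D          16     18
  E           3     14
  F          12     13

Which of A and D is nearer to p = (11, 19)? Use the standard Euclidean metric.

Compare squared distances:
|pA|² = (11−1)² + (19−9)² = 100 + 100 = 200
|pD|² = (11−16)² + (19−18)² = 25 + 1 = 26
200 > 26, so D is closer.

D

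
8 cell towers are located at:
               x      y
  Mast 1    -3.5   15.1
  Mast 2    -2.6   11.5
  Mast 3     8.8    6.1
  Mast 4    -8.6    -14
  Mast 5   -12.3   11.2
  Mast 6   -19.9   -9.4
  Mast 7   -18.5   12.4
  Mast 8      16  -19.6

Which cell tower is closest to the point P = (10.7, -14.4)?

Compare squared distances (the ordering matches that of the actual distances):
d²(P, Mast 1) = 201.64 + 870.25 = 1071.89
d²(P, Mast 2) = 176.89 + 670.81 = 847.7
d²(P, Mast 3) = 3.61 + 420.25 = 423.86
d²(P, Mast 4) = 372.49 + 0.16 = 372.65
d²(P, Mast 5) = 529 + 655.36 = 1184.36
d²(P, Mast 6) = 936.36 + 25 = 961.36
d²(P, Mast 7) = 852.64 + 718.24 = 1570.88
d²(P, Mast 8) = 28.09 + 27.04 = 55.13
The smallest is to Mast 8, so P lies in the Voronoi region of Mast 8.

Mast 8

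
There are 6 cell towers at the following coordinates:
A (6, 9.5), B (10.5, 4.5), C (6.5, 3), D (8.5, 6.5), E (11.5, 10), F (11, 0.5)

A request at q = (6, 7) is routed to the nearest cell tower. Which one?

A

Squared Euclidean distances:
|qA|² = (6−6)² + (7−9.5)² = 0 + 6.25 = 6.25
|qB|² = (6−10.5)² + (7−4.5)² = 20.25 + 6.25 = 26.5
|qC|² = (6−6.5)² + (7−3)² = 0.25 + 16 = 16.25
|qD|² = (6−8.5)² + (7−6.5)² = 6.25 + 0.25 = 6.5
|qE|² = (6−11.5)² + (7−10)² = 30.25 + 9 = 39.25
|qF|² = (6−11)² + (7−0.5)² = 25 + 42.25 = 67.25
Minimum is at A.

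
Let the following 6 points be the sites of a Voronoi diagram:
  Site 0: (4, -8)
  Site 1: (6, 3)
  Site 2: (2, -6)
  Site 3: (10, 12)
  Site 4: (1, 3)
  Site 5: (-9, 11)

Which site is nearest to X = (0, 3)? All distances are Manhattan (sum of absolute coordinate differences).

Site 4

d(X, Site 0) = |0−4| + |3−(-8)| = 4 + 11 = 15
d(X, Site 1) = |0−6| + |3−3| = 6 + 0 = 6
d(X, Site 2) = |0−2| + |3−(-6)| = 2 + 9 = 11
d(X, Site 3) = |0−10| + |3−12| = 10 + 9 = 19
d(X, Site 4) = |0−1| + |3−3| = 1 + 0 = 1
d(X, Site 5) = |0−(-9)| + |3−11| = 9 + 8 = 17
Minimum is at Site 4.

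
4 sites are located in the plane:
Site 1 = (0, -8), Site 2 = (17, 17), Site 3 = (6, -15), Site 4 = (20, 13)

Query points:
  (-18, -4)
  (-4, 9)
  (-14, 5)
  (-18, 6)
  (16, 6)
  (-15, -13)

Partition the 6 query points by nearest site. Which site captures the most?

(-18, -4) — d² to each: Site 1:340, Site 2:1666, Site 3:697, Site 4:1733 → nearest is Site 1
(-4, 9) — d² to each: Site 1:305, Site 2:505, Site 3:676, Site 4:592 → nearest is Site 1
(-14, 5) — d² to each: Site 1:365, Site 2:1105, Site 3:800, Site 4:1220 → nearest is Site 1
(-18, 6) — d² to each: Site 1:520, Site 2:1346, Site 3:1017, Site 4:1493 → nearest is Site 1
(16, 6) — d² to each: Site 1:452, Site 2:122, Site 3:541, Site 4:65 → nearest is Site 4
(-15, -13) — d² to each: Site 1:250, Site 2:1924, Site 3:445, Site 4:1901 → nearest is Site 1
Tally — Site 1:5, Site 4:1. Site 1 captures the most (5).

Site 1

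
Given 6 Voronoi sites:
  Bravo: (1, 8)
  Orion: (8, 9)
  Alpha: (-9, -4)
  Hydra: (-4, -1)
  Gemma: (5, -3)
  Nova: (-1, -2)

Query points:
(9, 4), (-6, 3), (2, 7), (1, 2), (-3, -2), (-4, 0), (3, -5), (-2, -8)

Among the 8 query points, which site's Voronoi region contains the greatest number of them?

(9, 4) — d² to each: Bravo:80, Orion:26, Alpha:388, Hydra:194, Gemma:65, Nova:136 → nearest is Orion
(-6, 3) — d² to each: Bravo:74, Orion:232, Alpha:58, Hydra:20, Gemma:157, Nova:50 → nearest is Hydra
(2, 7) — d² to each: Bravo:2, Orion:40, Alpha:242, Hydra:100, Gemma:109, Nova:90 → nearest is Bravo
(1, 2) — d² to each: Bravo:36, Orion:98, Alpha:136, Hydra:34, Gemma:41, Nova:20 → nearest is Nova
(-3, -2) — d² to each: Bravo:116, Orion:242, Alpha:40, Hydra:2, Gemma:65, Nova:4 → nearest is Hydra
(-4, 0) — d² to each: Bravo:89, Orion:225, Alpha:41, Hydra:1, Gemma:90, Nova:13 → nearest is Hydra
(3, -5) — d² to each: Bravo:173, Orion:221, Alpha:145, Hydra:65, Gemma:8, Nova:25 → nearest is Gemma
(-2, -8) — d² to each: Bravo:265, Orion:389, Alpha:65, Hydra:53, Gemma:74, Nova:37 → nearest is Nova
Tally — Bravo:1, Orion:1, Hydra:3, Gemma:1, Nova:2. Hydra captures the most (3).

Hydra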